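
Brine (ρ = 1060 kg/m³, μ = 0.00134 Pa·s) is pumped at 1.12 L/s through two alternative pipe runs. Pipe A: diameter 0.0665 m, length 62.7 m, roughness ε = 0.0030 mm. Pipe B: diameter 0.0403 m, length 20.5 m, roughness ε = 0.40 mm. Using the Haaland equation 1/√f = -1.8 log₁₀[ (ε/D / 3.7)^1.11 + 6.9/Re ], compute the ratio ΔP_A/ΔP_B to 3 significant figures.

Pipe A: V = Q/A = 0.00112/0.003473 = 0.3225 m/s; Re = 1.696e+04; ε/D = 4.51e-05; Haaland → f = 0.02691; ΔP_A = f(L/D)(ρV²/2) = 1398 Pa.
Pipe B: V = Q/A = 0.00112/0.001276 = 0.878 m/s; Re = 2.799e+04; ε/D = 0.00993; Haaland → f = 0.03983; ΔP_B = f(L/D)(ρV²/2) = 8278 Pa.
ΔP_A/ΔP_B = 1398/8278 = 0.169.

ΔP_A/ΔP_B ≈ 0.169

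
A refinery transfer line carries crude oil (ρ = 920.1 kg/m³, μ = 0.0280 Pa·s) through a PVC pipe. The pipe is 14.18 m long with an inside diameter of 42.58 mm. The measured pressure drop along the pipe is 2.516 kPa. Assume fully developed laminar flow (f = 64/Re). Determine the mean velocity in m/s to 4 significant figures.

V ≈ 0.3590 m/s

For laminar flow, f = 64/Re with Re = ρVD/μ, so Darcy-Weisbach reduces to ΔP = 32μLV/D². Solving for V: V = ΔP·D²/(32μL) = 2516·(0.04258)²/(32·0.028·14.18) = 0.359 m/s.
Check: Re = ρVD/μ = 920.1·0.359·0.04258/0.028 = 502.4 < 2300, so the laminar assumption holds.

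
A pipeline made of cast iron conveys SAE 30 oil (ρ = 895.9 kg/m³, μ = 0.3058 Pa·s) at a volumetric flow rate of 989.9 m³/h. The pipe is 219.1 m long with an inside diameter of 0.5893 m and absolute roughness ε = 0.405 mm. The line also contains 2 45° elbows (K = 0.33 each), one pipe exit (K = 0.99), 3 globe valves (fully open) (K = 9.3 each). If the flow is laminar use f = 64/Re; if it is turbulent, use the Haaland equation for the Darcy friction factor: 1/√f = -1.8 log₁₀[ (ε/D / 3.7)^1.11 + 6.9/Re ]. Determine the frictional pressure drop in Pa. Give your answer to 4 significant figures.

Q = 989.9 m³/h = 989.9/3600 = 0.275 m³/s.
Cross-sectional area A = πD²/4 = π(0.5893)²/4 = 0.2727 m²; mean velocity V = Q/A = 0.275/0.2727 = 1.008 m/s.
Reynolds number Re = ρVD/μ = 895.9 · 1.008 · 0.5893 / 0.306 = 1741.
Re < 2300 → laminar flow, so f = 64/Re = 64/1741 = 0.03677 (the turbulent correlation is not needed).
Total minor-loss coefficient ΣK = 2·0.33 + 1·0.99 + 3·9.3 = 29.6.
ΔP = [f·L/D + ΣK]·(ρV²/2) = [0.03677·219.1/0.5893 + 29.6]·(895.9·1.008²/2) = [13.67 + 29.6]·455.3 = 1.968e+04 Pa.

ΔP ≈ 19680 Pa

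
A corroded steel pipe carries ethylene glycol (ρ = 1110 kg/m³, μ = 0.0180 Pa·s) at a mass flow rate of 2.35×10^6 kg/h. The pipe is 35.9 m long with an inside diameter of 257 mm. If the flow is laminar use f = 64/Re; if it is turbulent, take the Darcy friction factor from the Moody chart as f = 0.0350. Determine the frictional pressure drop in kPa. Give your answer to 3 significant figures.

ΔP ≈ 349 kPa

ṁ = 2.35×10^6 kg/h = 2.35×10^6/3600 = 652.8 kg/s.
A = πD²/4 = π(0.257)²/4 = 0.05187 m²; mean velocity V = ṁ/(ρA) = 652.8/(1110 · 0.05187) = 11.34 m/s.
Reynolds number Re = ρVD/μ = 1110 · 11.34 · 0.257 / 0.018 = 1.797e+05.
Re > 4000 → turbulent; use the Moody-chart value f = 0.0350.
Darcy-Weisbach: ΔP = f(L/D)(ρV²/2) = 0.035·(35.9/0.257)·(1110·11.34²/2) = 0.035·139.7·7.133e+04 = 3.487e+05 Pa.
ΔP = 3.487e+05 Pa = 349 kPa.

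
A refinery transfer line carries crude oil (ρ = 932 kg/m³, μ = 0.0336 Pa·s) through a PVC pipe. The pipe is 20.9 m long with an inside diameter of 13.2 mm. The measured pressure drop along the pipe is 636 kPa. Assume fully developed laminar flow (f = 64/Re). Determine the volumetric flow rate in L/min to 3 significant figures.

Q ≈ 40.5 L/min

For laminar flow, f = 64/Re with Re = ρVD/μ, so Darcy-Weisbach reduces to ΔP = 32μLV/D². Solving for V: V = ΔP·D²/(32μL) = 6.36e+05·(0.0132)²/(32·0.0336·20.9) = 4.931 m/s.
Check: Re = ρVD/μ = 932·4.931·0.0132/0.0336 = 1806 < 2300, so the laminar assumption holds.
Q = V·A = 4.931·(π/4·0.0132²) = 0.0006748 m³/s = 40.5 L/min.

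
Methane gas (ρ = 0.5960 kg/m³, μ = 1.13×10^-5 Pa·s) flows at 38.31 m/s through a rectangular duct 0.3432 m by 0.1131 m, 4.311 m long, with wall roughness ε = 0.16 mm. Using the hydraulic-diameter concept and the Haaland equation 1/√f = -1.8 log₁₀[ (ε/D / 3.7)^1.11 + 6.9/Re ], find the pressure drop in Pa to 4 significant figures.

Hydraulic diameter D_h = 4A/P = 4·(0.3432·0.1131)/(2·(0.3432+0.1131)) = 0.1553/0.9126 = 0.1701 m.
Re = ρVD_h/μ = 0.596·38.31·0.1701/1.13e-05 = 3.438e+05.
ε/D_h = 0.00016/0.1701 = 0.00094; Haaland gives 1/√f = -1.8 log₁₀[0.000102+2.01e-05] = 7.042, so f = 0.02016.
ΔP = f(L/D_h)(ρV²/2) = 0.02016·4.311/0.1701·437.4 = 223.5 Pa.

ΔP ≈ 223.5 Pa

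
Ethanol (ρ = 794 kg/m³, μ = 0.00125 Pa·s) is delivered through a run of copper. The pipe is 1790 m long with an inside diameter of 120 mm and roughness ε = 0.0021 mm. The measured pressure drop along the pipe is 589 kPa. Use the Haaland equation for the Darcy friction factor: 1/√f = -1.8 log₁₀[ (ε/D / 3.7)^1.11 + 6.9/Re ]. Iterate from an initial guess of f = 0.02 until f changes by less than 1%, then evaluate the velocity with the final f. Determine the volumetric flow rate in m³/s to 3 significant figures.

Rearranging Darcy-Weisbach: V = √(2·ΔP·D/(f·L·ρ)). With ε/D = 2.1e-06/0.12 = 1.75e-05, iterate starting from f = 0.02:
  f = 0.02 → V = √(2·5.89e+05·0.12/(0.02·1790·794)) = 2.23 m/s; Re = ρVD/μ = 1.7e+05; f → 0.0161
  f = 0.0161 → V = 2.486 m/s; Re = 1.895e+05; f → 0.01577
  f = 0.01577 → V = 2.512 m/s; Re = 1.914e+05; f → 0.01574
Converged (Δf/f < 1%). With the final f = 0.01574: V = √(2·5.89e+05·0.12/(0.01574·1790·794)) = 2.514 m/s.
Q = V·A = 2.514·(π/4·0.12²) = 0.02843 m³/s = 0.0284 m³/s.

Q ≈ 0.0284 m³/s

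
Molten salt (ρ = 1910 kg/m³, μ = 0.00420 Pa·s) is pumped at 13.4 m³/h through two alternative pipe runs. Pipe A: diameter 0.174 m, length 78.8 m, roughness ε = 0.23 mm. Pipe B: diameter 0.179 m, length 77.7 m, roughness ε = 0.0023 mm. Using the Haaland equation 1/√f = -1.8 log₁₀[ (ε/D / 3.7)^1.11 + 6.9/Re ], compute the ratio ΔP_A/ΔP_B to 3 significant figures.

ΔP_A/ΔP_B ≈ 1.24

Pipe A: V = Q/A = 0.003722/0.02378 = 0.1565 m/s; Re = 1.239e+04; ε/D = 0.00132; Haaland → f = 0.03108; ΔP_A = f(L/D)(ρV²/2) = 329.4 Pa.
Pipe B: V = Q/A = 0.003722/0.02516 = 0.1479 m/s; Re = 1.204e+04; ε/D = 1.28e-05; Haaland → f = 0.02938; ΔP_B = f(L/D)(ρV²/2) = 266.5 Pa.
ΔP_A/ΔP_B = 329.4/266.5 = 1.24.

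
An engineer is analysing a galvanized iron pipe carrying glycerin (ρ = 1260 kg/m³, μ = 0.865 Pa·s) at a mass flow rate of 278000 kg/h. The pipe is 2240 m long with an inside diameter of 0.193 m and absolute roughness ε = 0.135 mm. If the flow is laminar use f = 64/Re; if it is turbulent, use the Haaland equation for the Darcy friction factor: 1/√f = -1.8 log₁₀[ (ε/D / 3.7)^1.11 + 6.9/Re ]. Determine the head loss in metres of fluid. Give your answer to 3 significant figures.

ṁ = 278000 kg/h = 278000/3600 = 77.22 kg/s.
A = πD²/4 = π(0.193)²/4 = 0.02926 m²; mean velocity V = ṁ/(ρA) = 77.22/(1260 · 0.02926) = 2.095 m/s.
Reynolds number Re = ρVD/μ = 1260 · 2.095 · 0.193 / 0.865 = 589.
Re < 2300 → laminar flow, so f = 64/Re = 64/589 = 0.1087 (the turbulent correlation is not needed).
Darcy-Weisbach: ΔP = f(L/D)(ρV²/2) = 0.1087·(2240/0.193)·(1260·2.095²/2) = 0.1087·1.161e+04·2765 = 3.487e+06 Pa.
Head loss h_f = ΔP/(ρg) = 3.487e+06/(1260·9.81) = 282 m.

h_f ≈ 282 m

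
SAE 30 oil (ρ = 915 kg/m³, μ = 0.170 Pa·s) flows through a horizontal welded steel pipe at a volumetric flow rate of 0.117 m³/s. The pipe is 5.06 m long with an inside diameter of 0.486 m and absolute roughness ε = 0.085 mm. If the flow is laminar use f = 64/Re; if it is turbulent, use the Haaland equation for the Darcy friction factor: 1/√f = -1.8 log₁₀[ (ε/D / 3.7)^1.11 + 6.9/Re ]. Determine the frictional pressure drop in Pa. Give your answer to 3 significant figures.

Cross-sectional area A = πD²/4 = π(0.486)²/4 = 0.1855 m²; mean velocity V = Q/A = 0.117/0.1855 = 0.6307 m/s.
Reynolds number Re = ρVD/μ = 915 · 0.6307 · 0.486 / 0.17 = 1650.
Re < 2300 → laminar flow, so f = 64/Re = 64/1650 = 0.03879 (the turbulent correlation is not needed).
Darcy-Weisbach: ΔP = f(L/D)(ρV²/2) = 0.03879·(5.06/0.486)·(915·0.6307²/2) = 0.03879·10.41·182 = 73.5 Pa.

ΔP ≈ 73.5 Pa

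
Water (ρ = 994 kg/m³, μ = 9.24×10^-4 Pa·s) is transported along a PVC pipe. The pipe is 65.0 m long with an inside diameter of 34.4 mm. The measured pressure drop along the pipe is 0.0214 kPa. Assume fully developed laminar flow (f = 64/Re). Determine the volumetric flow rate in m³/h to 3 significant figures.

Q ≈ 0.0441 m³/h

For laminar flow, f = 64/Re with Re = ρVD/μ, so Darcy-Weisbach reduces to ΔP = 32μLV/D². Solving for V: V = ΔP·D²/(32μL) = 21.4·(0.0344)²/(32·0.000924·65) = 0.01318 m/s.
Check: Re = ρVD/μ = 994·0.01318·0.0344/0.000924 = 487.6 < 2300, so the laminar assumption holds.
Q = V·A = 0.01318·(π/4·0.0344²) = 1.225e-05 m³/s = 0.0441 m³/h.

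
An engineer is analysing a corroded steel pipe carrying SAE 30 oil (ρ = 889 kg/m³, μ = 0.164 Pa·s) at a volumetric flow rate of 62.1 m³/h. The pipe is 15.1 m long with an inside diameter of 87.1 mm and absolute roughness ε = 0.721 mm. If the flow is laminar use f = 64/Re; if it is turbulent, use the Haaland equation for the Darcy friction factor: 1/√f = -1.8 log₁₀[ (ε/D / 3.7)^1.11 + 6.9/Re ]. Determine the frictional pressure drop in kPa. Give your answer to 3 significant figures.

ΔP ≈ 30.2 kPa

Q = 62.1 m³/h = 62.1/3600 = 0.01725 m³/s.
Cross-sectional area A = πD²/4 = π(0.0871)²/4 = 0.005958 m²; mean velocity V = Q/A = 0.01725/0.005958 = 2.895 m/s.
Reynolds number Re = ρVD/μ = 889 · 2.895 · 0.0871 / 0.164 = 1367.
Re < 2300 → laminar flow, so f = 64/Re = 64/1367 = 0.04682 (the turbulent correlation is not needed).
Darcy-Weisbach: ΔP = f(L/D)(ρV²/2) = 0.04682·(15.1/0.0871)·(889·2.895²/2) = 0.04682·173.4·3726 = 3.024e+04 Pa.
ΔP = 3.024e+04 Pa = 30.2 kPa.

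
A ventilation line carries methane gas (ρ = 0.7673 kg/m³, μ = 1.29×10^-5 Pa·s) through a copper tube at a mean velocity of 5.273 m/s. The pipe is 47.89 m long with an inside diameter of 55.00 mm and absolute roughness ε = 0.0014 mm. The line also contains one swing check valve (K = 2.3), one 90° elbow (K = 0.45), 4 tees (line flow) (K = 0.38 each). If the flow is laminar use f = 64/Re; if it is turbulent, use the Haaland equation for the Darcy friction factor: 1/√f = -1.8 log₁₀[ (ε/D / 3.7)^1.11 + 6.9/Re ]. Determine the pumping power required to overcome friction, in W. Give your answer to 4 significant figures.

Reynolds number Re = ρVD/μ = 0.7673 · 5.273 · 0.055 / 1.29e-05 = 1.725e+04.
Re > 4000 → turbulent. Relative roughness ε/D = 1.4e-06/0.055 = 2.55e-05. Haaland: 1/√f = -1.8 log₁₀[(2.55e-05/3.7)^1.11 + 6.9/1.725e+04] = -1.8 log₁₀[1.86e-06 + 0.0004] = 6.113, so f = 0.02676.
Total minor-loss coefficient ΣK = 1·2.3 + 1·0.45 + 4·0.38 = 4.27.
ΔP = [f·L/D + ΣK]·(ρV²/2) = [0.02676·47.89/0.055 + 4.27]·(0.7673·5.273²/2) = [23.3 + 4.27]·10.67 = 294.1 Pa.
Q = V·A = 5.273·0.002376 = 0.01253 m³/s.
Pumping power P = QΔP = 0.01253·294.1 = 3.6848 W = 3.685 W.

P ≈ 3.685 W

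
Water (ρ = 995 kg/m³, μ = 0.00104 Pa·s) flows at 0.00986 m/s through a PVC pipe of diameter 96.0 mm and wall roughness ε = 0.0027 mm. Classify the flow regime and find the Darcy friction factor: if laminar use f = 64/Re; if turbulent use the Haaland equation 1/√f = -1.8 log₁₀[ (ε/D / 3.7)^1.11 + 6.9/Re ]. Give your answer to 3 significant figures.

f ≈ 0.0707

Re = ρVD/μ = 995·0.00986·0.096/0.00104 = 905.6.
Re < 2300 → laminar, so f = 64/Re = 0.07067 (roughness is irrelevant in laminar flow).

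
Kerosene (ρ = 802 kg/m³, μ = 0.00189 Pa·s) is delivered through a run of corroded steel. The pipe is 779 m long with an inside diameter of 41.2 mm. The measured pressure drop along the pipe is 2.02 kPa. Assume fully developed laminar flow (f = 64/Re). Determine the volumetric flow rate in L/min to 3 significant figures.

For laminar flow, f = 64/Re with Re = ρVD/μ, so Darcy-Weisbach reduces to ΔP = 32μLV/D². Solving for V: V = ΔP·D²/(32μL) = 2020·(0.0412)²/(32·0.00189·779) = 0.07278 m/s.
Check: Re = ρVD/μ = 802·0.07278·0.0412/0.00189 = 1272 < 2300, so the laminar assumption holds.
Q = V·A = 0.07278·(π/4·0.0412²) = 9.702e-05 m³/s = 5.82 L/min.

Q ≈ 5.82 L/min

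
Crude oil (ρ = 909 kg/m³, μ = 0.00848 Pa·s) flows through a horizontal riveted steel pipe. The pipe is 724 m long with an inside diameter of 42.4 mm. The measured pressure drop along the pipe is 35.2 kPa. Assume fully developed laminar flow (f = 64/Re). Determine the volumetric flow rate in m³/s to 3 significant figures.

For laminar flow, f = 64/Re with Re = ρVD/μ, so Darcy-Weisbach reduces to ΔP = 32μLV/D². Solving for V: V = ΔP·D²/(32μL) = 3.52e+04·(0.0424)²/(32·0.00848·724) = 0.3221 m/s.
Check: Re = ρVD/μ = 909·0.3221·0.0424/0.00848 = 1464 < 2300, so the laminar assumption holds.
Q = V·A = 0.3221·(π/4·0.0424²) = 0.0004548 m³/s = 4.55×10^-4 m³/s.

Q ≈ 4.55×10^-4 m³/s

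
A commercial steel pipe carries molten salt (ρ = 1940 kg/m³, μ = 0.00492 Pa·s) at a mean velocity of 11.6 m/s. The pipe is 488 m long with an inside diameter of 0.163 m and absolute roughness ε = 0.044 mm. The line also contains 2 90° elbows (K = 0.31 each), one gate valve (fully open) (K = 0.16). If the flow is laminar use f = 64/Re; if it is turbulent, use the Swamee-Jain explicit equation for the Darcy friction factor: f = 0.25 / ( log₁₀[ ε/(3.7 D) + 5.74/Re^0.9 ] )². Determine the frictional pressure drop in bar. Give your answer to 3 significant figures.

ΔP ≈ 62.4 bar

Reynolds number Re = ρVD/μ = 1940 · 11.6 · 0.163 / 0.00492 = 7.456e+05.
Re > 4000 → turbulent. Relative roughness ε/D = 4.4e-05/0.163 = 0.00027. Swamee-Jain: f = 0.25/(log₁₀[0.00027/3.7 + 5.74/7.456e+05^0.9])² = 0.25/(log₁₀[7.3e-05 + 2.98e-05])² = 0.25/(-3.988)² = 0.01572.
Total minor-loss coefficient ΣK = 2·0.31 + 1·0.16 = 0.78.
ΔP = [f·L/D + ΣK]·(ρV²/2) = [0.01572·488/0.163 + 0.78]·(1940·11.6²/2) = [47.05 + 0.78]·1.305e+05 = 6.243e+06 Pa.
ΔP = 6.243e+06 Pa = 62.4 bar.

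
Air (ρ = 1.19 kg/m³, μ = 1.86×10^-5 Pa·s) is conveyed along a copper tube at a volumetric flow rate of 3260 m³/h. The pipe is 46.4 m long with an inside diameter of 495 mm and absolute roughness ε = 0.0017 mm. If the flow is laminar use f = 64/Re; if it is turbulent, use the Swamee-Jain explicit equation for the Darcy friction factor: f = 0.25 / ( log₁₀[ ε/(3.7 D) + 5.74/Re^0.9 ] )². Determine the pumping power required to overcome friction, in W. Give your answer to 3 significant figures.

P ≈ 18.4 W

Q = 3260 m³/h = 3260/3600 = 0.9056 m³/s.
Cross-sectional area A = πD²/4 = π(0.495)²/4 = 0.1924 m²; mean velocity V = Q/A = 0.9056/0.1924 = 4.706 m/s.
Reynolds number Re = ρVD/μ = 1.19 · 4.706 · 0.495 / 1.86e-05 = 1.49e+05.
Re > 4000 → turbulent. Relative roughness ε/D = 1.7e-06/0.495 = 3.43e-06. Swamee-Jain: f = 0.25/(log₁₀[3.43e-06/3.7 + 5.74/1.49e+05^0.9])² = 0.25/(log₁₀[9.28e-07 + 0.000127])² = 0.25/(-3.894)² = 0.01649.
Darcy-Weisbach: ΔP = f(L/D)(ρV²/2) = 0.01649·(46.4/0.495)·(1.19·4.706²/2) = 0.01649·93.74·13.17 = 20.36 Pa.
Pumping power P = QΔP = 0.9056·20.36 = 18.44 W = 18.4 W.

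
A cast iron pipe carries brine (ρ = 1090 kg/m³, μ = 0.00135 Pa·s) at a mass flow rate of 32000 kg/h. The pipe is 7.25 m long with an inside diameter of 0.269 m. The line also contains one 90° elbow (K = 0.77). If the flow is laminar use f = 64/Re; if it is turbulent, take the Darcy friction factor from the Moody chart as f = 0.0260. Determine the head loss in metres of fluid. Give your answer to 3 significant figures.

h_f ≈ 0.00154 m

ṁ = 32000 kg/h = 32000/3600 = 8.889 kg/s.
A = πD²/4 = π(0.269)²/4 = 0.05683 m²; mean velocity V = ṁ/(ρA) = 8.889/(1090 · 0.05683) = 0.1435 m/s.
Reynolds number Re = ρVD/μ = 1090 · 0.1435 · 0.269 / 0.00135 = 3.117e+04.
Re > 4000 → turbulent; use the Moody-chart value f = 0.0260.
Total minor-loss coefficient ΣK = 1·0.77 = 0.77.
ΔP = [f·L/D + ΣK]·(ρV²/2) = [0.026·7.25/0.269 + 0.77]·(1090·0.1435²/2) = [0.7007 + 0.77]·11.22 = 16.5 Pa.
Head loss h_f = ΔP/(ρg) = 16.5/(1090·9.81) = 0.00154 m.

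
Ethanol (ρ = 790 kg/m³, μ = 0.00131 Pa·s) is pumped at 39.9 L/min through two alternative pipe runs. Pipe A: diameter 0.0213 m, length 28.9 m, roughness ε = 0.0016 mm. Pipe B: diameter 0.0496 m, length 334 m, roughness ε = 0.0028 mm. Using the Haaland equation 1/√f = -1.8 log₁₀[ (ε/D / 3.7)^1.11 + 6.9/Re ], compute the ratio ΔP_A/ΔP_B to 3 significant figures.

ΔP_A/ΔP_B ≈ 4.78

Pipe A: V = Q/A = 0.000665/0.0003563 = 1.866 m/s; Re = 2.397e+04; ε/D = 7.51e-05; Haaland → f = 0.02475; ΔP_A = f(L/D)(ρV²/2) = 4.619e+04 Pa.
Pipe B: V = Q/A = 0.000665/0.001932 = 0.3442 m/s; Re = 1.029e+04; ε/D = 5.65e-05; Haaland → f = 0.0307; ΔP_B = f(L/D)(ρV²/2) = 9672 Pa.
ΔP_A/ΔP_B = 4.619e+04/9672 = 4.78.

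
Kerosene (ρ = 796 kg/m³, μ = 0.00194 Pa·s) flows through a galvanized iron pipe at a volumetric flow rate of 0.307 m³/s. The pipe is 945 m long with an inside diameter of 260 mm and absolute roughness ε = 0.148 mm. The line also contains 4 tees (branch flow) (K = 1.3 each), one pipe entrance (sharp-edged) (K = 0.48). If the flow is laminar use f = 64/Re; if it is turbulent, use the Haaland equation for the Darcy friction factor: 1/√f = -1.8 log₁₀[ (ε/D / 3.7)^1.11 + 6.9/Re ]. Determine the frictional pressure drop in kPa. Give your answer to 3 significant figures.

Cross-sectional area A = πD²/4 = π(0.26)²/4 = 0.05309 m²; mean velocity V = Q/A = 0.307/0.05309 = 5.782 m/s.
Reynolds number Re = ρVD/μ = 796 · 5.782 · 0.26 / 0.00194 = 6.169e+05.
Re > 4000 → turbulent. Relative roughness ε/D = 0.000148/0.26 = 0.000569. Haaland: 1/√f = -1.8 log₁₀[(0.000569/3.7)^1.11 + 6.9/6.169e+05] = -1.8 log₁₀[5.86e-05 + 1.12e-05] = 7.482, so f = 0.01787.
Total minor-loss coefficient ΣK = 4·1.3 + 1·0.48 = 5.68.
ΔP = [f·L/D + ΣK]·(ρV²/2) = [0.01787·945/0.26 + 5.68]·(796·5.782²/2) = [64.93 + 5.68]·1.331e+04 = 9.397e+05 Pa.
ΔP = 9.397e+05 Pa = 940 kPa.

ΔP ≈ 940 kPa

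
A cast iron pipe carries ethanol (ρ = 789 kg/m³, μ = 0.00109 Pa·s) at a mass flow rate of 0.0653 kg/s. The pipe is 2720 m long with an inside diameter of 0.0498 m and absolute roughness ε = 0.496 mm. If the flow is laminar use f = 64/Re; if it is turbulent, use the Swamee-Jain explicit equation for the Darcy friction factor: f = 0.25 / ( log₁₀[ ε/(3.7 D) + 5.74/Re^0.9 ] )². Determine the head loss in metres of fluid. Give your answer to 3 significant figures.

A = πD²/4 = π(0.0498)²/4 = 0.001948 m²; mean velocity V = ṁ/(ρA) = 0.0653/(789 · 0.001948) = 0.04249 m/s.
Reynolds number Re = ρVD/μ = 789 · 0.04249 · 0.0498 / 0.00109 = 1532.
Re < 2300 → laminar flow, so f = 64/Re = 64/1532 = 0.04178 (the turbulent correlation is not needed).
Darcy-Weisbach: ΔP = f(L/D)(ρV²/2) = 0.04178·(2720/0.0498)·(789·0.04249²/2) = 0.04178·5.462e+04·0.7122 = 1625 Pa.
Head loss h_f = ΔP/(ρg) = 1625/(789·9.81) = 0.210 m.

h_f ≈ 0.210 m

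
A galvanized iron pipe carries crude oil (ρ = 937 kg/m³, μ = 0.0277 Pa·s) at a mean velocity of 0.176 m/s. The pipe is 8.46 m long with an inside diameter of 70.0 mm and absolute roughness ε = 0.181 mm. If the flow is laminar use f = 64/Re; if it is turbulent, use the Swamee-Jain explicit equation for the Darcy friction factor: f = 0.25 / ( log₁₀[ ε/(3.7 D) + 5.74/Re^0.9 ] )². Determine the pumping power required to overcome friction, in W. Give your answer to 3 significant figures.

P ≈ 0.182 W

Reynolds number Re = ρVD/μ = 937 · 0.176 · 0.07 / 0.0277 = 416.7.
Re < 2300 → laminar flow, so f = 64/Re = 64/416.7 = 0.1536 (the turbulent correlation is not needed).
Darcy-Weisbach: ΔP = f(L/D)(ρV²/2) = 0.1536·(8.46/0.07)·(937·0.176²/2) = 0.1536·120.9·14.51 = 269.3 Pa.
Q = V·A = 0.176·0.003848 = 0.0006773 m³/s.
Pumping power P = QΔP = 0.0006773·269.3 = 0.1824 W = 0.182 W.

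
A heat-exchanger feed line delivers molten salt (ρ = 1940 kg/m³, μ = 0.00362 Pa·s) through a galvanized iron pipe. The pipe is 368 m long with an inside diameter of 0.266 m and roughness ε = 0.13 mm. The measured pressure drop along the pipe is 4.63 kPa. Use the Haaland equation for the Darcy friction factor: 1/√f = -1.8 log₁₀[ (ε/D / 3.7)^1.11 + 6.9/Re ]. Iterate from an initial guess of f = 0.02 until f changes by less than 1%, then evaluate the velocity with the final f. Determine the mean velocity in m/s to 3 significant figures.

Rearranging Darcy-Weisbach: V = √(2·ΔP·D/(f·L·ρ)). With ε/D = 0.00013/0.266 = 0.000489, iterate starting from f = 0.02:
  f = 0.02 → V = √(2·4630·0.266/(0.02·368·1940)) = 0.4153 m/s; Re = ρVD/μ = 5.921e+04; f → 0.0216
  f = 0.0216 → V = 0.3996 m/s; Re = 5.697e+04; f → 0.02174
Converged (Δf/f < 1%). With the final f = 0.02174: V = √(2·4630·0.266/(0.02174·368·1940)) = 0.3984 m/s.

V ≈ 0.398 m/s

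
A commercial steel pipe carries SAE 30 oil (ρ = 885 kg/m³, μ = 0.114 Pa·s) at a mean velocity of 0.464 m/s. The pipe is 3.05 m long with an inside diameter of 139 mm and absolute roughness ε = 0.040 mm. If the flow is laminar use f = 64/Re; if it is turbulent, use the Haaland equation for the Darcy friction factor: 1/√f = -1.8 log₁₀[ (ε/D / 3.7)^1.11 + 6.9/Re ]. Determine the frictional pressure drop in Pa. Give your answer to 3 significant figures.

Reynolds number Re = ρVD/μ = 885 · 0.464 · 0.139 / 0.114 = 500.7.
Re < 2300 → laminar flow, so f = 64/Re = 64/500.7 = 0.1278 (the turbulent correlation is not needed).
Darcy-Weisbach: ΔP = f(L/D)(ρV²/2) = 0.1278·(3.05/0.139)·(885·0.464²/2) = 0.1278·21.94·95.27 = 267.2 Pa.

ΔP ≈ 267 Pa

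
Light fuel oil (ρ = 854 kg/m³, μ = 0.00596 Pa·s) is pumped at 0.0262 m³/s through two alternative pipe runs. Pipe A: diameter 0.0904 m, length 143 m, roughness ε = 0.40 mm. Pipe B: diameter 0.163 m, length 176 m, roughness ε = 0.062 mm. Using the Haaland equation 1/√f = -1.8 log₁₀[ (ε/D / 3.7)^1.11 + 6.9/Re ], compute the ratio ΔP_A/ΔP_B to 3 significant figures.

ΔP_A/ΔP_B ≈ 19.8

Pipe A: V = Q/A = 0.0262/0.006418 = 4.082 m/s; Re = 5.288e+04; ε/D = 0.00442; Haaland → f = 0.03102; ΔP_A = f(L/D)(ρV²/2) = 3.491e+05 Pa.
Pipe B: V = Q/A = 0.0262/0.02087 = 1.256 m/s; Re = 2.932e+04; ε/D = 0.00038; Haaland → f = 0.02429; ΔP_B = f(L/D)(ρV²/2) = 1.766e+04 Pa.
ΔP_A/ΔP_B = 3.491e+05/1.766e+04 = 19.8.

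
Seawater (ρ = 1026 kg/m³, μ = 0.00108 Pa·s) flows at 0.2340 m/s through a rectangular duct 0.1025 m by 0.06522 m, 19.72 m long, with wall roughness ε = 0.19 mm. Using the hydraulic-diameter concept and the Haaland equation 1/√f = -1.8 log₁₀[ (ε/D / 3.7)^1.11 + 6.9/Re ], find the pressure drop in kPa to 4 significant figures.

Hydraulic diameter D_h = 4A/P = 4·(0.1025·0.06522)/(2·(0.1025+0.06522)) = 0.02674/0.3354 = 0.07972 m.
Re = ρVD_h/μ = 1026·0.234·0.07972/0.00108 = 1.772e+04.
ε/D_h = 0.00019/0.07972 = 0.00238; Haaland gives 1/√f = -1.8 log₁₀[0.000287+0.000389] = 5.706, so f = 0.03072.
ΔP = f(L/D_h)(ρV²/2) = 0.03072·19.72/0.07972·28.09 = 213.5 Pa.
ΔP = 0.2135 kPa.

ΔP ≈ 0.2135 kPa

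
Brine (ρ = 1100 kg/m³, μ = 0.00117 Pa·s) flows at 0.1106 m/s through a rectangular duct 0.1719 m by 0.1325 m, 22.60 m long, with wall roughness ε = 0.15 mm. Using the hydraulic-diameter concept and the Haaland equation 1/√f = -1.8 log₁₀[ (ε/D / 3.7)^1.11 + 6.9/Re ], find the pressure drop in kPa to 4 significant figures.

Hydraulic diameter D_h = 4A/P = 4·(0.1719·0.1325)/(2·(0.1719+0.1325)) = 0.09111/0.6088 = 0.1497 m.
Re = ρVD_h/μ = 1100·0.1106·0.1497/0.00117 = 1.556e+04.
ε/D_h = 0.00015/0.1497 = 0.001; Haaland gives 1/√f = -1.8 log₁₀[0.00011+0.000443] = 5.863, so f = 0.02909.
ΔP = f(L/D_h)(ρV²/2) = 0.02909·22.6/0.1497·6.728 = 29.56 Pa.
ΔP = 0.02956 kPa.

ΔP ≈ 0.02956 kPa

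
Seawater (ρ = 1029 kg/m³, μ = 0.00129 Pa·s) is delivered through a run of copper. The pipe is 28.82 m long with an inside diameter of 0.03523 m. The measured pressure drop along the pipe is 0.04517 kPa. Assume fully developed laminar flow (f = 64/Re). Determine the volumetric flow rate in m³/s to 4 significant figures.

Q ≈ 4.594×10^-5 m³/s

For laminar flow, f = 64/Re with Re = ρVD/μ, so Darcy-Weisbach reduces to ΔP = 32μLV/D². Solving for V: V = ΔP·D²/(32μL) = 45.17·(0.03523)²/(32·0.00129·28.82) = 0.04712 m/s.
Check: Re = ρVD/μ = 1029·0.04712·0.03523/0.00129 = 1324 < 2300, so the laminar assumption holds.
Q = V·A = 0.04712·(π/4·0.03523²) = 4.594e-05 m³/s = 4.594×10^-5 m³/s.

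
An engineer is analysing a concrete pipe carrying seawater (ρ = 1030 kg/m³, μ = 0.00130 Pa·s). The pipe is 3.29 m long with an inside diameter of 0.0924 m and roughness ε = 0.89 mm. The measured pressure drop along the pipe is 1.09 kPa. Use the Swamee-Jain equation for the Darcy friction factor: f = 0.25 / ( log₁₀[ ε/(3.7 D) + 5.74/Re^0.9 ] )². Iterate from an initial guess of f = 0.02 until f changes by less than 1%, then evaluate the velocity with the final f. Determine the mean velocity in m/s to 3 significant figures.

V ≈ 1.24 m/s

Rearranging Darcy-Weisbach: V = √(2·ΔP·D/(f·L·ρ)). With ε/D = 0.00089/0.0924 = 0.00963, iterate starting from f = 0.02:
  f = 0.02 → V = √(2·1090·0.0924/(0.02·3.29·1030)) = 1.724 m/s; Re = ρVD/μ = 1.262e+05; f → 0.03813
  f = 0.03813 → V = 1.249 m/s; Re = 9.141e+04; f → 0.03836
Converged (Δf/f < 1%). With the final f = 0.03836: V = √(2·1090·0.0924/(0.03836·3.29·1030)) = 1.245 m/s.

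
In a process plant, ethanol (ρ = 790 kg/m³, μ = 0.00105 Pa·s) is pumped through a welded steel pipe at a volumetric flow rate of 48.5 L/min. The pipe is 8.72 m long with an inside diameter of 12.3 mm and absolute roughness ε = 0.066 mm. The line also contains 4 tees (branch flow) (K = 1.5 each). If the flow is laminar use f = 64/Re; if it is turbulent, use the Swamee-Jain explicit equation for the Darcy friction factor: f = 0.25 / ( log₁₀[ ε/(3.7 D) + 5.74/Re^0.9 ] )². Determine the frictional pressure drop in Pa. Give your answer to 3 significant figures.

Q = 48.5 L/min = 48.5/60000 = 0.0008083 m³/s.
Cross-sectional area A = πD²/4 = π(0.0123)²/4 = 0.0001188 m²; mean velocity V = Q/A = 0.0008083/0.0001188 = 6.803 m/s.
Reynolds number Re = ρVD/μ = 790 · 6.803 · 0.0123 / 0.00105 = 6.296e+04.
Re > 4000 → turbulent. Relative roughness ε/D = 6.6e-05/0.0123 = 0.00537. Swamee-Jain: f = 0.25/(log₁₀[0.00537/3.7 + 5.74/6.296e+04^0.9])² = 0.25/(log₁₀[0.00145 + 0.000275])² = 0.25/(-2.763)² = 0.03275.
Total minor-loss coefficient ΣK = 4·1.5 = 6.
ΔP = [f·L/D + ΣK]·(ρV²/2) = [0.03275·8.72/0.0123 + 6]·(790·6.803²/2) = [23.21 + 6]·1.828e+04 = 5.34e+05 Pa.

ΔP ≈ 534000 Pa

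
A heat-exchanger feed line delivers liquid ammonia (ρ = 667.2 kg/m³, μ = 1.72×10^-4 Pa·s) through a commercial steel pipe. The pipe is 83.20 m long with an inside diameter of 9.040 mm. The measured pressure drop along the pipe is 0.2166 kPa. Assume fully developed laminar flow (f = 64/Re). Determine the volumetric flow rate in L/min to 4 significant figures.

Q ≈ 0.1489 L/min

For laminar flow, f = 64/Re with Re = ρVD/μ, so Darcy-Weisbach reduces to ΔP = 32μLV/D². Solving for V: V = ΔP·D²/(32μL) = 216.6·(0.00904)²/(32·0.000172·83.2) = 0.03865 m/s.
Check: Re = ρVD/μ = 667.2·0.03865·0.00904/0.000172 = 1355 < 2300, so the laminar assumption holds.
Q = V·A = 0.03865·(π/4·0.00904²) = 2.481e-06 m³/s = 0.1489 L/min.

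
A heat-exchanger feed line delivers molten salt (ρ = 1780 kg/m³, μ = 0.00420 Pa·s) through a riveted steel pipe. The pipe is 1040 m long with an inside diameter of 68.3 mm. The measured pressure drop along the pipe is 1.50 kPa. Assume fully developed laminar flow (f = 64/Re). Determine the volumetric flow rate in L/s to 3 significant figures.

Q ≈ 0.183 L/s

For laminar flow, f = 64/Re with Re = ρVD/μ, so Darcy-Weisbach reduces to ΔP = 32μLV/D². Solving for V: V = ΔP·D²/(32μL) = 1500·(0.0683)²/(32·0.0042·1040) = 0.05006 m/s.
Check: Re = ρVD/μ = 1780·0.05006·0.0683/0.0042 = 1449 < 2300, so the laminar assumption holds.
Q = V·A = 0.05006·(π/4·0.0683²) = 0.0001834 m³/s = 0.183 L/s.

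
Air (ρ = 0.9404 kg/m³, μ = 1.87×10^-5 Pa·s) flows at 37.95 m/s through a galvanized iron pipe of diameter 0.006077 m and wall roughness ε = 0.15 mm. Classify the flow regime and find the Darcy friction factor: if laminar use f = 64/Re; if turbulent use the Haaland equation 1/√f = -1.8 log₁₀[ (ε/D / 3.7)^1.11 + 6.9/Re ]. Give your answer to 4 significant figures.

Re = ρVD/μ = 0.9404·37.95·0.006077/1.87e-05 = 1.16e+04.
Re > 4000 → turbulent. ε/D = 0.00015/0.006077 = 0.0247; Haaland: 1/√f = -1.8 log₁₀[0.00384 + 0.000595] = 4.235, so f = 0.05576.

f ≈ 0.05576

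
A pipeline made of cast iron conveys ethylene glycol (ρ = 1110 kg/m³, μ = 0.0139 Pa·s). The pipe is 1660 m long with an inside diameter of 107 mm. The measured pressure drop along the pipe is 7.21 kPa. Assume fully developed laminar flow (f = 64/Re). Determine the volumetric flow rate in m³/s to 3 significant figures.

For laminar flow, f = 64/Re with Re = ρVD/μ, so Darcy-Weisbach reduces to ΔP = 32μLV/D². Solving for V: V = ΔP·D²/(32μL) = 7210·(0.107)²/(32·0.0139·1660) = 0.1118 m/s.
Check: Re = ρVD/μ = 1110·0.1118·0.107/0.0139 = 955.3 < 2300, so the laminar assumption holds.
Q = V·A = 0.1118·(π/4·0.107²) = 0.001005 m³/s = 0.00101 m³/s.

Q ≈ 0.00101 m³/s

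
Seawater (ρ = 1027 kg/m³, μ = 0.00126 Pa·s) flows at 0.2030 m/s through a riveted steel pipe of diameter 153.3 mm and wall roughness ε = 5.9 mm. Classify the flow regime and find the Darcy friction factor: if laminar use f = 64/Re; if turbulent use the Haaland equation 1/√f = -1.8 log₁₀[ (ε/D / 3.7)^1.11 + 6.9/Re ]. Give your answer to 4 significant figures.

f ≈ 0.06479

Re = ρVD/μ = 1027·0.203·0.1533/0.00126 = 2.537e+04.
Re > 4000 → turbulent. ε/D = 0.0059/0.1533 = 0.0385; Haaland: 1/√f = -1.8 log₁₀[0.00629 + 0.000272] = 3.929, so f = 0.06479.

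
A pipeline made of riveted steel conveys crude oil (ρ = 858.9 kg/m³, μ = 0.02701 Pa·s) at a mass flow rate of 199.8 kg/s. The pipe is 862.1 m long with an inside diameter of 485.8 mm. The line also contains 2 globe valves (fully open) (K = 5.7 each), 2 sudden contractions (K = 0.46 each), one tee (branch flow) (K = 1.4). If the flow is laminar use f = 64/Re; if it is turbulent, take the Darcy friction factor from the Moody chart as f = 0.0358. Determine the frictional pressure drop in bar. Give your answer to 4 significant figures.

A = πD²/4 = π(0.4858)²/4 = 0.1854 m²; mean velocity V = ṁ/(ρA) = 199.8/(858.9 · 0.1854) = 1.255 m/s.
Reynolds number Re = ρVD/μ = 858.9 · 1.255 · 0.4858 / 0.027 = 1.939e+04.
Re > 4000 → turbulent; use the Moody-chart value f = 0.0358.
Total minor-loss coefficient ΣK = 2·5.7 + 2·0.46 + 1·1.4 = 13.7.
ΔP = [f·L/D + ΣK]·(ρV²/2) = [0.0358·862.1/0.4858 + 13.7]·(858.9·1.255²/2) = [63.53 + 13.7]·676.4 = 5.225e+04 Pa.
ΔP = 5.225e+04 Pa = 0.5225 bar.

ΔP ≈ 0.5225 bar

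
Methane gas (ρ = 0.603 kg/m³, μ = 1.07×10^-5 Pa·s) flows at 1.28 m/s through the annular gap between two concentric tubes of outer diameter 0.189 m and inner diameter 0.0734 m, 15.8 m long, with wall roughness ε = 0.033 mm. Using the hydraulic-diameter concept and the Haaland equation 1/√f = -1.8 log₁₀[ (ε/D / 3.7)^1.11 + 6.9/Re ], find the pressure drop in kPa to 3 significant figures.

Hydraulic diameter D_h = 4A/P = D_o - D_i = 0.189 - 0.0734 = 0.1156 m.
Re = ρVD_h/μ = 0.603·1.28·0.1156/1.07e-05 = 8339.
ε/D_h = 3.3e-05/0.1156 = 0.000285; Haaland gives 1/√f = -1.8 log₁₀[2.72e-05+0.000827] = 5.523, so f = 0.03279.
ΔP = f(L/D_h)(ρV²/2) = 0.03279·15.8/0.1156·0.494 = 2.214 Pa.
ΔP = 0.00221 kPa.

ΔP ≈ 0.00221 kPa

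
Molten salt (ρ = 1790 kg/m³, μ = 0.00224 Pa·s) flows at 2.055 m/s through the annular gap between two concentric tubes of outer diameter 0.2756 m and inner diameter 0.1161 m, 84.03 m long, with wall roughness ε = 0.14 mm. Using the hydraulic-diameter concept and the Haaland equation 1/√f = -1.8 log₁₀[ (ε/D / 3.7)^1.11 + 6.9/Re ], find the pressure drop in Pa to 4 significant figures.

Hydraulic diameter D_h = 4A/P = D_o - D_i = 0.2756 - 0.1161 = 0.1595 m.
Re = ρVD_h/μ = 1790·2.055·0.1595/0.00224 = 2.619e+05.
ε/D_h = 0.00014/0.1595 = 0.000878; Haaland gives 1/√f = -1.8 log₁₀[9.47e-05+2.63e-05] = 7.051, so f = 0.02012.
ΔP = f(L/D_h)(ρV²/2) = 0.02012·84.03/0.1595·3780 = 4.006e+04 Pa.

ΔP ≈ 40060 Pa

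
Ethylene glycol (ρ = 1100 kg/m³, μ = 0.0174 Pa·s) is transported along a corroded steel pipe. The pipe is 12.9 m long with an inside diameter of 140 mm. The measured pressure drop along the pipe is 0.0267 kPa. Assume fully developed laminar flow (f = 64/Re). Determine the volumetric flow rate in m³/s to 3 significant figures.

For laminar flow, f = 64/Re with Re = ρVD/μ, so Darcy-Weisbach reduces to ΔP = 32μLV/D². Solving for V: V = ΔP·D²/(32μL) = 26.7·(0.14)²/(32·0.0174·12.9) = 0.07286 m/s.
Check: Re = ρVD/μ = 1100·0.07286·0.14/0.0174 = 644.8 < 2300, so the laminar assumption holds.
Q = V·A = 0.07286·(π/4·0.14²) = 0.001122 m³/s = 0.00112 m³/s.

Q ≈ 0.00112 m³/s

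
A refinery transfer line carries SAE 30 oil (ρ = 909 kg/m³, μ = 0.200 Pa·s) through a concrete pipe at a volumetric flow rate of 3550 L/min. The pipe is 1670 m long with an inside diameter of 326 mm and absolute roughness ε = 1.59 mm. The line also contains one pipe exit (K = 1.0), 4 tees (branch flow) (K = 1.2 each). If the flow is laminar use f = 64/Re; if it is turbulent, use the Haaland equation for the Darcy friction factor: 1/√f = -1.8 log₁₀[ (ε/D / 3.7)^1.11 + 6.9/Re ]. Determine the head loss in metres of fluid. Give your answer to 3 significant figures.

Q = 3550 L/min = 3550/60000 = 0.05917 m³/s.
Cross-sectional area A = πD²/4 = π(0.326)²/4 = 0.08347 m²; mean velocity V = Q/A = 0.05917/0.08347 = 0.7088 m/s.
Reynolds number Re = ρVD/μ = 909 · 0.7088 · 0.326 / 0.2 = 1050.
Re < 2300 → laminar flow, so f = 64/Re = 64/1050 = 0.06094 (the turbulent correlation is not needed).
Total minor-loss coefficient ΣK = 1·1 + 4·1.2 = 5.8.
ΔP = [f·L/D + ΣK]·(ρV²/2) = [0.06094·1670/0.326 + 5.8]·(909·0.7088²/2) = [312.2 + 5.8]·228.4 = 7.261e+04 Pa.
Head loss h_f = ΔP/(ρg) = 7.261e+04/(909·9.81) = 8.14 m.

h_f ≈ 8.14 m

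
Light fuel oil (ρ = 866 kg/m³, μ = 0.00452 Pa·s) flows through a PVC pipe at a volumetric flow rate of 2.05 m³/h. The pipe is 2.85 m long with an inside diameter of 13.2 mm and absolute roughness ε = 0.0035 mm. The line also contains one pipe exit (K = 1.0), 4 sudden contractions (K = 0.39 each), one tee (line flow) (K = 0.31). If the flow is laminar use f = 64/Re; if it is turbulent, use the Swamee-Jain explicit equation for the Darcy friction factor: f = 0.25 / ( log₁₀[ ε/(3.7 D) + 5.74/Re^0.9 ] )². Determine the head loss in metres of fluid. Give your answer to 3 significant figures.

Q = 2.05 m³/h = 2.05/3600 = 0.0005694 m³/s.
Cross-sectional area A = πD²/4 = π(0.0132)²/4 = 0.0001368 m²; mean velocity V = Q/A = 0.0005694/0.0001368 = 4.161 m/s.
Reynolds number Re = ρVD/μ = 866 · 4.161 · 0.0132 / 0.00452 = 1.052e+04.
Re > 4000 → turbulent. Relative roughness ε/D = 3.5e-06/0.0132 = 0.000265. Swamee-Jain: f = 0.25/(log₁₀[0.000265/3.7 + 5.74/1.052e+04^0.9])² = 0.25/(log₁₀[7.17e-05 + 0.00138])² = 0.25/(-2.839)² = 0.03102.
Total minor-loss coefficient ΣK = 1·1 + 4·0.39 + 1·0.31 = 2.87.
ΔP = [f·L/D + ΣK]·(ρV²/2) = [0.03102·2.85/0.0132 + 2.87]·(866·4.161²/2) = [6.697 + 2.87]·7497 = 7.173e+04 Pa.
Head loss h_f = ΔP/(ρg) = 7.173e+04/(866·9.81) = 8.44 m.

h_f ≈ 8.44 m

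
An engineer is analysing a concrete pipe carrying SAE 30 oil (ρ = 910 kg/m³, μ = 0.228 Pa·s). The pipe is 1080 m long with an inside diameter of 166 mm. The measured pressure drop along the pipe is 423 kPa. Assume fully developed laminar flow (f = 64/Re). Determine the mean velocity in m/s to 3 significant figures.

For laminar flow, f = 64/Re with Re = ρVD/μ, so Darcy-Weisbach reduces to ΔP = 32μLV/D². Solving for V: V = ΔP·D²/(32μL) = 4.23e+05·(0.166)²/(32·0.228·1080) = 1.479 m/s.
Check: Re = ρVD/μ = 910·1.479·0.166/0.228 = 980.1 < 2300, so the laminar assumption holds.

V ≈ 1.48 m/s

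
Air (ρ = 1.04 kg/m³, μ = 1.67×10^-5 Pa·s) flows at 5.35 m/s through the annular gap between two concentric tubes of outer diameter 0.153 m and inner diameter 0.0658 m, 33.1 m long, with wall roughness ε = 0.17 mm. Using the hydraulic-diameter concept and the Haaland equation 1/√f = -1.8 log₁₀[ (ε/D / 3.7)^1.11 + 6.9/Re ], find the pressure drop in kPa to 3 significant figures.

Hydraulic diameter D_h = 4A/P = D_o - D_i = 0.153 - 0.0658 = 0.0872 m.
Re = ρVD_h/μ = 1.04·5.35·0.0872/1.67e-05 = 2.905e+04.
ε/D_h = 0.00017/0.0872 = 0.00195; Haaland gives 1/√f = -1.8 log₁₀[0.00023+0.000237] = 5.995, so f = 0.02782.
ΔP = f(L/D_h)(ρV²/2) = 0.02782·33.1/0.0872·14.88 = 157.2 Pa.
ΔP = 0.157 kPa.

ΔP ≈ 0.157 kPa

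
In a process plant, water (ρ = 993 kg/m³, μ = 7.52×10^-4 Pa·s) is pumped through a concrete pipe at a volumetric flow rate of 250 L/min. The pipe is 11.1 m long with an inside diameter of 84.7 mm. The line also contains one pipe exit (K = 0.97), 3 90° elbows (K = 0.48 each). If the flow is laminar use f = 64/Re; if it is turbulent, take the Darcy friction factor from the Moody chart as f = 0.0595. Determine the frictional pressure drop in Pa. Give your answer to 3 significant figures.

ΔP ≈ 2770 Pa

Q = 250 L/min = 250/60000 = 0.004167 m³/s.
Cross-sectional area A = πD²/4 = π(0.0847)²/4 = 0.005635 m²; mean velocity V = Q/A = 0.004167/0.005635 = 0.7395 m/s.
Reynolds number Re = ρVD/μ = 993 · 0.7395 · 0.0847 / 0.000752 = 8.271e+04.
Re > 4000 → turbulent; use the Moody-chart value f = 0.0595.
Total minor-loss coefficient ΣK = 1·0.97 + 3·0.48 = 2.41.
ΔP = [f·L/D + ΣK]·(ρV²/2) = [0.0595·11.1/0.0847 + 2.41]·(993·0.7395²/2) = [7.798 + 2.41]·271.5 = 2771 Pa.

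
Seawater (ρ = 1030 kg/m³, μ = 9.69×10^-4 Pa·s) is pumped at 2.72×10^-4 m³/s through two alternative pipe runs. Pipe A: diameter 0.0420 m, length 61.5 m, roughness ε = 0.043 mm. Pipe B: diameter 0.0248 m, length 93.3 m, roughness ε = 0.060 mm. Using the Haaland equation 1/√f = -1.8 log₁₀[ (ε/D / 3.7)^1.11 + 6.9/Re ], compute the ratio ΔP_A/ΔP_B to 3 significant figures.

ΔP_A/ΔP_B ≈ 0.0497

Pipe A: V = Q/A = 0.000272/0.001385 = 0.1963 m/s; Re = 8765; ε/D = 0.00102; Haaland → f = 0.03327; ΔP_A = f(L/D)(ρV²/2) = 966.9 Pa.
Pipe B: V = Q/A = 0.000272/0.0004831 = 0.5631 m/s; Re = 1.484e+04; ε/D = 0.00242; Haaland → f = 0.03168; ΔP_B = f(L/D)(ρV²/2) = 1.946e+04 Pa.
ΔP_A/ΔP_B = 966.9/1.946e+04 = 0.0497.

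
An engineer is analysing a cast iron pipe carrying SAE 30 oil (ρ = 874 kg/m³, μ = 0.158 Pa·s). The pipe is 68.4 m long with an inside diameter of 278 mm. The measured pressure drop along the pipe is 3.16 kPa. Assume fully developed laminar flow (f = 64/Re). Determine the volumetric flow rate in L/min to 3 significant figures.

Q ≈ 2570 L/min

For laminar flow, f = 64/Re with Re = ρVD/μ, so Darcy-Weisbach reduces to ΔP = 32μLV/D². Solving for V: V = ΔP·D²/(32μL) = 3160·(0.278)²/(32·0.158·68.4) = 0.7062 m/s.
Check: Re = ρVD/μ = 874·0.7062·0.278/0.158 = 1086 < 2300, so the laminar assumption holds.
Q = V·A = 0.7062·(π/4·0.278²) = 0.04286 m³/s = 2570 L/min.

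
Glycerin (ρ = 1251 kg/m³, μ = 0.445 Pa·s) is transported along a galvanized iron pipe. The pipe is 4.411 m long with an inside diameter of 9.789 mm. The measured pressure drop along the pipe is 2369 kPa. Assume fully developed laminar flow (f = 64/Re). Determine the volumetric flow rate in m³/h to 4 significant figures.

For laminar flow, f = 64/Re with Re = ρVD/μ, so Darcy-Weisbach reduces to ΔP = 32μLV/D². Solving for V: V = ΔP·D²/(32μL) = 2.369e+06·(0.009789)²/(32·0.445·4.411) = 3.614 m/s.
Check: Re = ρVD/μ = 1251·3.614·0.009789/0.445 = 99.46 < 2300, so the laminar assumption holds.
Q = V·A = 3.614·(π/4·0.009789²) = 0.000272 m³/s = 0.9792 m³/h.

Q ≈ 0.9792 m³/h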